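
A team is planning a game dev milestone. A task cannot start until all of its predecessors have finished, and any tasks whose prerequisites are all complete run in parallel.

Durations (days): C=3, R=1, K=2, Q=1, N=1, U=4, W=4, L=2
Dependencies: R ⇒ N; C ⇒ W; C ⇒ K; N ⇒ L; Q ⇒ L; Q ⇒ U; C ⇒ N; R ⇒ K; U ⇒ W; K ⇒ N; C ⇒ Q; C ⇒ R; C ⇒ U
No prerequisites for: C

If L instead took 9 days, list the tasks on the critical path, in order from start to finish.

Actual critical path: C→Q→U→W = 3+1+4+4 = 12 ⇒ 12 days.
L is off the critical path — its longest chain is 9 days, giving 3 of slack.
New critical path: C→R→K→N→L = 3+1+2+1+9 = 16 ⇒ 16 days.

C, R, K, N, L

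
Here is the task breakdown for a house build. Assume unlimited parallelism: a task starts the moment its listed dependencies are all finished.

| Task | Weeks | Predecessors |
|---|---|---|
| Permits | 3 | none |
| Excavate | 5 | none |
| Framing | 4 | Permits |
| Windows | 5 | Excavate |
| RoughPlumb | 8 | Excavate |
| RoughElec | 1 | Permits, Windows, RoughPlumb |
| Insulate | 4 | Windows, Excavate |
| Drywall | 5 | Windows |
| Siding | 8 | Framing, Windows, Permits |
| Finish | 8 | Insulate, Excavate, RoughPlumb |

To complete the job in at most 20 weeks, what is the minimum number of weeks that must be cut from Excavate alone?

2

Current finish: 22 weeks; target: 20.
Excavate is on every critical path, so each week cut from Excavate cuts the finish by one (this holds down to a finish of 18).
Need 22 − 20 = 2 weeks off Excavate → Excavate becomes 3 weeks, finish becomes 20.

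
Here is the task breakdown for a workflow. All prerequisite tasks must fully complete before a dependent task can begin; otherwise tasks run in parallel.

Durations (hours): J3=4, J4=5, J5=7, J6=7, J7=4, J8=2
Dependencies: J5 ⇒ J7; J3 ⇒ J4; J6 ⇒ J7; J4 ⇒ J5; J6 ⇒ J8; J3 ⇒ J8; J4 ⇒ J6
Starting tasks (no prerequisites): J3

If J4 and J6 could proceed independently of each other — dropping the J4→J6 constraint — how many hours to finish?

Before: longest chain J3→J4→J5→J7 = 4+5+7+4 = 20, finish 20.
Without J4→J6, J6's earliest start moves from 9 to 0.
After: J3→J4→J5→J7 = 4+5+7+4 = 20 → 20 hours.

20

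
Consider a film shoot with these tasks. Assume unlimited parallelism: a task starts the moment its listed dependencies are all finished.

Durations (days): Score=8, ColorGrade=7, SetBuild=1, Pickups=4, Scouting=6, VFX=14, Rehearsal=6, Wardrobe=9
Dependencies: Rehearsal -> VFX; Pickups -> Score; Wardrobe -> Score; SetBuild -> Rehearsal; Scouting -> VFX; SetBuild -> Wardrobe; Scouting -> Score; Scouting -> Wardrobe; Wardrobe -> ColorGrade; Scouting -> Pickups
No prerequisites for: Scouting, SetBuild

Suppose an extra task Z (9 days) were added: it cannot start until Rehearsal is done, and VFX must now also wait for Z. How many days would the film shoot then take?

30

Originally the film shoot takes 23 days.
With Z inserted, VFX now waits for max(Rehearsal, Scouting, Z).
New critical path: SetBuild→Rehearsal→Z→VFX = 1+6+9+14 = 30 ⇒ 30 days.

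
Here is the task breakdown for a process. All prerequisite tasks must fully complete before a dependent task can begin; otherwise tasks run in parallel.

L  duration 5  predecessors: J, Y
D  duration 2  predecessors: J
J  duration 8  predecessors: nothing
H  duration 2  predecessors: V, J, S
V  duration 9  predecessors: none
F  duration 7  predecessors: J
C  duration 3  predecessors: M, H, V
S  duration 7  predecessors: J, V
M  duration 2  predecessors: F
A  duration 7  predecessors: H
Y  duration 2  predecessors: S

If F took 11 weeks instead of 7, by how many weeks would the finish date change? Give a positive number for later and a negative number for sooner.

As given, the longest chain is V→S→H→A = 9+7+2+7 = 25, so the finish is 25 weeks.
The longest path through F is only 20 weeks, so F has float 5.
The critical path is still V→S→H→A; finish is now 25 weeks.
Change in finish: 25 − 25 = +0 weeks.

0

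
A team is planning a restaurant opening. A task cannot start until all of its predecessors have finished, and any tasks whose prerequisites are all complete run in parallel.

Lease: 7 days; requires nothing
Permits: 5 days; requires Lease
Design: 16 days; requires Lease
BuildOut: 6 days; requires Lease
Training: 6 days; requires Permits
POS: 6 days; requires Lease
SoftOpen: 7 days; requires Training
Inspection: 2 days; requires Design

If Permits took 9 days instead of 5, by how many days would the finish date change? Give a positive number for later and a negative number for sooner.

4

Critical path before the change: Lease→Permits→Training→SoftOpen = 7+5+6+7 = 25 giving 25 days.
Permits is on the critical path; changing it to 9 makes that path 29 days.
The critical path is still Lease→Permits→Training→SoftOpen; finish is now 29 days.
Change in finish: 29 − 25 = +4 days.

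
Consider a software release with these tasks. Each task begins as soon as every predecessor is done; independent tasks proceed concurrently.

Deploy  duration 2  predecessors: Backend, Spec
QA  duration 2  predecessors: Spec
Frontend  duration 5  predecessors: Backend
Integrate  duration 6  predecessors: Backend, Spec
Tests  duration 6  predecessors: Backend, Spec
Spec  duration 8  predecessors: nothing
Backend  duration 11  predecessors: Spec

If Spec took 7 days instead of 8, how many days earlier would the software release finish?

1

As given, the longest chain is Spec→Backend→Tests = 8+11+6 = 25, so the finish is 25 days.
Since Spec is critical, the -1 change carries straight to that chain (now 24 days).
That remains the longest chain; total 24 days.
Change in finish: 24 − 25 = -1 days.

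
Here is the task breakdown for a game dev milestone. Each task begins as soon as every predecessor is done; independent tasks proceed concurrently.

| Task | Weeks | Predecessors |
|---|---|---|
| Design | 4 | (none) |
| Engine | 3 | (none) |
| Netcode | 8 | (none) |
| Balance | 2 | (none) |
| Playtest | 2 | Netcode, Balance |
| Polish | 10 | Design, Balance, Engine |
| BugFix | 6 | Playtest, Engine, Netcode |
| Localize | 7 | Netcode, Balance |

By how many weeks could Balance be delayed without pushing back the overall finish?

4

Critical path: Netcode→Playtest→BugFix = 8+2+6 = 16, so the finish is 16 weeks.
Balance finishes as early as 2 and must finish by 6.
Slack of Balance = 4 − 0 = 4 weeks.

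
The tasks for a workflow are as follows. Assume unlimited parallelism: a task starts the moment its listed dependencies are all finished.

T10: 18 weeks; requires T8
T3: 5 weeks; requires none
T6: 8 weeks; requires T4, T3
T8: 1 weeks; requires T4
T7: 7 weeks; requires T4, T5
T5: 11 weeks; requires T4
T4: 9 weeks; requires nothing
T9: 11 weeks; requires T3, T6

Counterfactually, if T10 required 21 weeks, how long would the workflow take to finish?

The binding path is T4→T8→T10 = 9+1+18 = 28; finish at 28 weeks.
T10 lies on that path, so at 21 weeks the path becomes 31 weeks.
No other chain overtakes it, so the finish is 31 weeks.

31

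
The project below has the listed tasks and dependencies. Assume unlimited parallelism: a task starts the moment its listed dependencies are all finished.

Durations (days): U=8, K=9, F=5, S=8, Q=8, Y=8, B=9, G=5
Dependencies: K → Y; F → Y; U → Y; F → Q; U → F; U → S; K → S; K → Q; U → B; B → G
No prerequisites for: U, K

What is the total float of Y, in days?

The longest chain is U→B→G = 8+9+5 = 22; overall finish 22 days.
Y finishes as early as 21 and must finish by 22.
Float = 22 − 21 = 1.

1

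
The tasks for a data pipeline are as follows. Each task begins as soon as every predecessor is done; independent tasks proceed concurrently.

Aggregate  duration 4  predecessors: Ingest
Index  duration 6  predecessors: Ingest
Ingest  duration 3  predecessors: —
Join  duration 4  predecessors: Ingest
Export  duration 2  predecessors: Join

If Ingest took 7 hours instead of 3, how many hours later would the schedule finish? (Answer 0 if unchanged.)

Baseline: Ingest→Join→Export = 3+4+2 = 9 → 9 hours.
Since Ingest is critical, the +4 change carries straight to that chain (now 13 hours).
The critical path is still Ingest→Join→Export; finish is now 13 hours.
Change in finish: 13 − 9 = +4 hours.

4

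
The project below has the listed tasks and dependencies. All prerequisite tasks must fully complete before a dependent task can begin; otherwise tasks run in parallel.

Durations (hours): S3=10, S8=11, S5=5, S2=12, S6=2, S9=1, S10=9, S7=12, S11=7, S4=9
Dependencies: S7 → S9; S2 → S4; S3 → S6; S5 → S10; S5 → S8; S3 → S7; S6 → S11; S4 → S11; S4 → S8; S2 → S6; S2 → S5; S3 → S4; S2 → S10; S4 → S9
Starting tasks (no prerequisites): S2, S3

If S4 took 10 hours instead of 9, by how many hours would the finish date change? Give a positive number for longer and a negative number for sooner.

Actual critical path: S2→S4→S8 = 12+9+11 = 32 ⇒ 32 hours.
S4 is on the critical path; changing it to 10 makes that path 33 hours.
No other chain overtakes it, so the finish is 33 hours.
Change in finish: 33 − 32 = +1 hours.

1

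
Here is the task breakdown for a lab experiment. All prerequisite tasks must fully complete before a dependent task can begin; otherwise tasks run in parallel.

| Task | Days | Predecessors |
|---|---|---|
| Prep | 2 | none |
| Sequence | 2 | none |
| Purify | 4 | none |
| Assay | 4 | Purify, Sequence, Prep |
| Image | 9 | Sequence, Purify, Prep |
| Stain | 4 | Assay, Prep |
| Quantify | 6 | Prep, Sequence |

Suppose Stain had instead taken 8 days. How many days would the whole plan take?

Baseline: Purify→Image = 4+9 = 13 → 13 days.
The longest path through Stain is only 12 days, so Stain has float 1.
The binding chain switches to Purify→Assay→Stain = 4+4+8 = 16; finish 16 days.

16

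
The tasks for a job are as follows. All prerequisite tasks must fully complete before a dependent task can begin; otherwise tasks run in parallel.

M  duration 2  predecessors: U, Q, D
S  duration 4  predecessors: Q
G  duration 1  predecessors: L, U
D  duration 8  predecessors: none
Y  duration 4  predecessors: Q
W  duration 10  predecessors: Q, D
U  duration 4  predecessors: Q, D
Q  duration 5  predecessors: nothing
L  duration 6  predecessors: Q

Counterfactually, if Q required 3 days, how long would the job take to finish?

18

Critical path before the change: D→W = 8+10 = 18 giving 18 days.
Q has 3 days of float (longest path through it is 15).
The critical path is still D→W; finish is now 18 days.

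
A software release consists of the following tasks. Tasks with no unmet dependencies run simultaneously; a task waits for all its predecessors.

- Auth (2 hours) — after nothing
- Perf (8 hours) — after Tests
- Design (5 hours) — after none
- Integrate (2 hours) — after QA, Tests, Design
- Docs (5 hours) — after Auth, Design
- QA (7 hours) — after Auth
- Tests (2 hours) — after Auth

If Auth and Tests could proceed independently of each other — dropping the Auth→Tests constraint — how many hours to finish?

Original critical path: Auth→Tests→Perf = 2+2+8 = 12 ⇒ 12 hours.
Without Auth→Tests, Tests's earliest start moves from 2 to 0.
The longest chain is now Auth→QA→Integrate = 2+7+2 = 11, so the plan takes 11 hours.

11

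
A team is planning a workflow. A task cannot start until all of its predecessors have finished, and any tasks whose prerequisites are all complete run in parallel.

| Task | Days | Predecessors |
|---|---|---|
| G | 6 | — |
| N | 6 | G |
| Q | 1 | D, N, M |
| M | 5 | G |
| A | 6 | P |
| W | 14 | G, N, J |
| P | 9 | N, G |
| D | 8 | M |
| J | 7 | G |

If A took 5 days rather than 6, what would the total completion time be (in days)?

27

Baseline: G→N→P→A = 6+6+9+6 = 27 → 27 days.
Since A is critical, the -1 change carries straight to that chain (now 26 days).
Now G→J→W = 6+7+14 = 27 is longest, so the finish becomes 27 days.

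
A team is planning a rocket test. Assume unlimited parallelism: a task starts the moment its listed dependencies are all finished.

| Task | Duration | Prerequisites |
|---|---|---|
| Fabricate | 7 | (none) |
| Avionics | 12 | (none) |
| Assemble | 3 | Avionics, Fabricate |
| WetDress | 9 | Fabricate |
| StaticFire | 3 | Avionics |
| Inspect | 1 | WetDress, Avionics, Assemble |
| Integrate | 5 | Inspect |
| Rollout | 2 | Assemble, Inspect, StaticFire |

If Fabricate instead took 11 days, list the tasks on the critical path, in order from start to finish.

Baseline: Fabricate→WetDress→Inspect→Integrate = 7+9+1+5 = 22 → 22 days.
Since Fabricate is critical, the +4 change carries straight to that chain (now 26 days).
The critical path is still Fabricate→WetDress→Inspect→Integrate; finish is now 26 days.

Fabricate, WetDress, Inspect, Integrate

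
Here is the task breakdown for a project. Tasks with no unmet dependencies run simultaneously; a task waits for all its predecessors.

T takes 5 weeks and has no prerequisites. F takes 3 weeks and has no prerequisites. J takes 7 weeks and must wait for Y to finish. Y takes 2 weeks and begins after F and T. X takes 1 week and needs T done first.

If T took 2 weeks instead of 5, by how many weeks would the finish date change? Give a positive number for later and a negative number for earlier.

-2

Baseline: T→Y→J = 5+2+7 = 14 → 14 weeks.
T lies on that path, so at 2 weeks the path becomes 11 weeks.
Now F→Y→J = 3+2+7 = 12 is longest, so the finish becomes 12 weeks.
Change in finish: 12 − 14 = -2 weeks.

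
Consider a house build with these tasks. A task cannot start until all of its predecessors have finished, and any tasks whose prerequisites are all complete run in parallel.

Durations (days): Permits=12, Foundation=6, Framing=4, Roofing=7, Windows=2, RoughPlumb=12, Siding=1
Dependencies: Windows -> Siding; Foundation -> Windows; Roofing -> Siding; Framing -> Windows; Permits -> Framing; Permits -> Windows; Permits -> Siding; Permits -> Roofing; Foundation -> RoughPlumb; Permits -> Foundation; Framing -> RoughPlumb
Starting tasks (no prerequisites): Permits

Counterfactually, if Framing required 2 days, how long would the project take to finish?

30

Actual critical path: Permits→Foundation→RoughPlumb = 12+6+12 = 30 ⇒ 30 days.
Framing has 2 days of float (longest path through it is 28).
No other chain overtakes it, so the finish is 30 days.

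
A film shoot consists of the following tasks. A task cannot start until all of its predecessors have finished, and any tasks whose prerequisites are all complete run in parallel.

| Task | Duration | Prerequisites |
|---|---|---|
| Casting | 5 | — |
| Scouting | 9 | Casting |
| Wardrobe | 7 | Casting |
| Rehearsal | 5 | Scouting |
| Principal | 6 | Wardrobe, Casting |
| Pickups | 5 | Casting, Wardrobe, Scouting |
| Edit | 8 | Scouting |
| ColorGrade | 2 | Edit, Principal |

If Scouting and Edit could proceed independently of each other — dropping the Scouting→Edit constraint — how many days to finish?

Original critical path: Casting→Scouting→Edit→ColorGrade = 5+9+8+2 = 24 ⇒ 24 days.
Without Scouting→Edit, Edit's earliest start moves from 14 to 0.
The longest chain is now Casting→Wardrobe→Principal→ColorGrade = 5+7+6+2 = 20, so the project takes 20 days.

20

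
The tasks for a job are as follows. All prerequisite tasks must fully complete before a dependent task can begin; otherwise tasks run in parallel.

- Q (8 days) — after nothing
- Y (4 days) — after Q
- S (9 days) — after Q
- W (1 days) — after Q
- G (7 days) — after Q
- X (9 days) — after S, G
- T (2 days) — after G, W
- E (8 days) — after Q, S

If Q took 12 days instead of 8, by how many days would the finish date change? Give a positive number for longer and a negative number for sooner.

As given, the longest chain is Q→S→X = 8+9+9 = 26, so the finish is 26 days.
Q is on the critical path; changing it to 12 makes that path 30 days.
The critical path is still Q→S→X; finish is now 30 days.
Change in finish: 30 − 26 = +4 days.

4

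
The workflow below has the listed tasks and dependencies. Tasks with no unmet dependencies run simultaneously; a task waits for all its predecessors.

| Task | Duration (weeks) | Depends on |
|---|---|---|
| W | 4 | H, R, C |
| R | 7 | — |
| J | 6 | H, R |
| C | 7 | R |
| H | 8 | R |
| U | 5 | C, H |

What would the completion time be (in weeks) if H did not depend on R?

19

With the dependency in place, R→H→J = 7+8+6 = 21 sets the finish at 21 weeks.
Without R→H, H's earliest start moves from 7 to 0.
New critical path: R→C→U = 7+7+5 = 19 ⇒ 19 weeks.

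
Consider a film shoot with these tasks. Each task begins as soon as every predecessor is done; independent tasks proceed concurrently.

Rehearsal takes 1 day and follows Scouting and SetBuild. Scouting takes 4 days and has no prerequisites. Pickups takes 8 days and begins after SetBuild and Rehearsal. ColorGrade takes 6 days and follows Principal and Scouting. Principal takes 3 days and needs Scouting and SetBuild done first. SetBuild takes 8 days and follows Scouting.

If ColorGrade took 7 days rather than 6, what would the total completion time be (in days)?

As given, the longest chain is Scouting→SetBuild→Principal→ColorGrade = 4+8+3+6 = 21, so the finish is 21 days.
Since ColorGrade is critical, the +1 change carries straight to that chain (now 22 days).
No other chain overtakes it, so the finish is 22 days.

22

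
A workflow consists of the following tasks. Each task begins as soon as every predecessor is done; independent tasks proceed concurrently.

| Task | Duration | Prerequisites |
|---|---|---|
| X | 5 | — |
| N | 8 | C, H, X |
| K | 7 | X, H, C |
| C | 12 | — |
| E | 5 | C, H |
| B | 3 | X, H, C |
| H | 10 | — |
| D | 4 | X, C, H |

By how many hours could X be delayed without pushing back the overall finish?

The longest chain is C→N = 12+8 = 20; overall finish 20 hours.
The longest chain containing X totals 13 hours.
Slack of X = 7 − 0 = 7 hours.

7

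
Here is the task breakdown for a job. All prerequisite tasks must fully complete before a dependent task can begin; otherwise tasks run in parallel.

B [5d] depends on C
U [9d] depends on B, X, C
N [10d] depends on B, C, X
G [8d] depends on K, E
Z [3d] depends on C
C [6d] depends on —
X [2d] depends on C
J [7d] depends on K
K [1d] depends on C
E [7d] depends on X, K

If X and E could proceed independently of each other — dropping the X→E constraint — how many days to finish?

Before: longest chain C→X→E→G = 6+2+7+8 = 23, finish 23.
Without X→E, E's earliest start moves from 8 to 7.
New critical path: C→K→E→G = 6+1+7+8 = 22 ⇒ 22 days.

22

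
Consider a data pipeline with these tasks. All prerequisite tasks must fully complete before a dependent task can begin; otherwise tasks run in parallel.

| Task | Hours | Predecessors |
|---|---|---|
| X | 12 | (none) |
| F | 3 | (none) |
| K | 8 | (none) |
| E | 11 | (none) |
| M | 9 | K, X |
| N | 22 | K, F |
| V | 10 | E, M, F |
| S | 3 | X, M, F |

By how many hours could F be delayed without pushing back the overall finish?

6

Critical path: X→M→V = 12+9+10 = 31, so the finish is 31 hours.
Longest path through F: 25 hours (earliest finish 3, latest finish 9).
So F can slip 9 − 3 = 6 hours.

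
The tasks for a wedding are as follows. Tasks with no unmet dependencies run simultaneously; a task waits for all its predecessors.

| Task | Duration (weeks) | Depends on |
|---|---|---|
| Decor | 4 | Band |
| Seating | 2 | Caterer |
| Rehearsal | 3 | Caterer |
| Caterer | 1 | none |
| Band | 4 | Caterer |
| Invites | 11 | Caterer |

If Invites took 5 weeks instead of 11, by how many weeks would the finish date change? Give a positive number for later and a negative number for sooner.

-3

Critical path before the change: Caterer→Invites = 1+11 = 12 giving 12 weeks.
Since Invites is critical, the -6 change carries straight to that chain (now 6 weeks).
New critical path: Caterer→Band→Decor = 1+4+4 = 9 ⇒ 9 weeks.
Change in finish: 9 − 12 = -3 weeks.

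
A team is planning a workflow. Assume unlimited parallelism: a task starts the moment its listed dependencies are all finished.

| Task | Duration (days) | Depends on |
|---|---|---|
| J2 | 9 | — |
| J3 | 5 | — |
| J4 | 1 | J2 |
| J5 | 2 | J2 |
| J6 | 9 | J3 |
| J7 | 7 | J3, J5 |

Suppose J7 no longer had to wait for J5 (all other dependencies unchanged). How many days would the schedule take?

Before: longest chain J2→J5→J7 = 9+2+7 = 18, finish 18.
Without J5→J7, J7's earliest start moves from 11 to 5.
The longest chain is now J3→J6 = 5+9 = 14, so the schedule takes 14 days.

14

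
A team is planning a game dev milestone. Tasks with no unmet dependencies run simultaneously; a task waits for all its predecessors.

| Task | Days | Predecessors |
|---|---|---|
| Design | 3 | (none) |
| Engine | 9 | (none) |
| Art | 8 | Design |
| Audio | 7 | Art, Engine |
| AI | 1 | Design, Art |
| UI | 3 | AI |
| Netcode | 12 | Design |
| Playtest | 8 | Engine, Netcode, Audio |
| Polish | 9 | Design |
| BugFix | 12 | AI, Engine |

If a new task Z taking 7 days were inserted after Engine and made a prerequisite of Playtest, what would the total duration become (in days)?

26

Originally the project takes 26 days.
With Z inserted, Playtest now waits for max(Engine, Netcode, Audio, Z).
New critical path: Design→Art→Audio→Playtest = 3+8+7+8 = 26 ⇒ 26 days.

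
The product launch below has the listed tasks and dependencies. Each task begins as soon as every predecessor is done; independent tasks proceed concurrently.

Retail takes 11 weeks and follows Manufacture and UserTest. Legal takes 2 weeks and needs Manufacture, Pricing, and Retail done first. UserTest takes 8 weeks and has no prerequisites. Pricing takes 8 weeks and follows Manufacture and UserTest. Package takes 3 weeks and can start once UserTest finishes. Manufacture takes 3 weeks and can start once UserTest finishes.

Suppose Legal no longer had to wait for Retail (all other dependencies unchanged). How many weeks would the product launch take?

With the dependency in place, UserTest→Manufacture→Retail→Legal = 8+3+11+2 = 24 sets the finish at 24 weeks.
Without Retail→Legal, Legal's earliest start moves from 22 to 19.
New critical path: UserTest→Manufacture→Retail = 8+3+11 = 22 ⇒ 22 weeks.

22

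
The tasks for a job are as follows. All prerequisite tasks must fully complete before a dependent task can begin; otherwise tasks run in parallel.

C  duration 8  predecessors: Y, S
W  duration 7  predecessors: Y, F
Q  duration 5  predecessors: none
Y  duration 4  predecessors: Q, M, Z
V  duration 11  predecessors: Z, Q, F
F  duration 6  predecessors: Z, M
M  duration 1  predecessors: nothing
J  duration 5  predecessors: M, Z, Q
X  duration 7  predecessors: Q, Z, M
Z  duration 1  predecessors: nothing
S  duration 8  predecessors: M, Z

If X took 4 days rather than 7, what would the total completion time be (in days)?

Critical path before the change: Z→F→V = 1+6+11 = 18 giving 18 days.
X has 6 days of float (longest path through it is 12).
That remains the longest chain; total 18 days.

18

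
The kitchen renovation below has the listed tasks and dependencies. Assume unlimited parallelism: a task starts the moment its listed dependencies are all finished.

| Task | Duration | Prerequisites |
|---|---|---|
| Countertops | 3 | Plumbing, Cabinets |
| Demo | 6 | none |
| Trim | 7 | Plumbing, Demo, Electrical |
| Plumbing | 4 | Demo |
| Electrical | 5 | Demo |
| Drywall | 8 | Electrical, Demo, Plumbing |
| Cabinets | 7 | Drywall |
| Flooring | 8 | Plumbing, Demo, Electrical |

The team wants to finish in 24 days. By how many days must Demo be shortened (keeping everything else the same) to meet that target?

5

Current finish: 29 days; target: 24.
Demo is on every critical path, so each day cut from Demo cuts the finish by one (this holds down to a finish of 24).
Need 29 − 24 = 5 days off Demo → Demo becomes 1 day, finish becomes 24.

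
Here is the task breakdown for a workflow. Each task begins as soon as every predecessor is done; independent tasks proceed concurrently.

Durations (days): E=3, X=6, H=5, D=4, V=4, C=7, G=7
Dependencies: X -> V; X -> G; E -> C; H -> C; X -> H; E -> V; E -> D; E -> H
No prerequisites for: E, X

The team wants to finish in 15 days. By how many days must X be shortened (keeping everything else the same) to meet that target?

3

Current finish: 18 days; target: 15.
X is on every critical path, so each day cut from X cuts the finish by one (this holds down to a finish of 15).
Need 18 − 15 = 3 days off X → X becomes 3 days, finish becomes 15.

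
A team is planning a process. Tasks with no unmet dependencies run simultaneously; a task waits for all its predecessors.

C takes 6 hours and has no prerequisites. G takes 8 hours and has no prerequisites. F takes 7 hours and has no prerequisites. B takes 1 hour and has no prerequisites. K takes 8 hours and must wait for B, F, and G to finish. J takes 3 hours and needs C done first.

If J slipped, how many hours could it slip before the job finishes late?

G→K = 8+8 = 16 sets the makespan at 16 hours.
The longest chain containing J totals 9 hours.
So J can slip 16 − 9 = 7 hours.

7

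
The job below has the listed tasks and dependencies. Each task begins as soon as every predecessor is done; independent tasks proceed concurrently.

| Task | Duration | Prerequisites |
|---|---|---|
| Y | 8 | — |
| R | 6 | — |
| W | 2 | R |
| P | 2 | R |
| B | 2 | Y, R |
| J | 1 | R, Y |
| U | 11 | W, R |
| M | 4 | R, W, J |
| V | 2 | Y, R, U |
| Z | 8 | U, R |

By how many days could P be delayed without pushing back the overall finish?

The longest chain is R→W→U→Z = 6+2+11+8 = 27; overall finish 27 days.
P finishes as early as 8 and must finish by 27.
So P can slip 27 − 8 = 19 days.

19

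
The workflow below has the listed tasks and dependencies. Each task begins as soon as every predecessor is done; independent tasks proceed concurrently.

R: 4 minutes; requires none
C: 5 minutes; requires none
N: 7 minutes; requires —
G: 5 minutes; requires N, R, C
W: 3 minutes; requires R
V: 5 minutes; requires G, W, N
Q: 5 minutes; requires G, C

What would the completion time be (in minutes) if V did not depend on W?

Before: longest chain N→G→V = 7+5+5 = 17, finish 17.
Dropping W→V doesn't change V's earliest start (12); another predecessor still binds.
The longest chain is now N→G→V = 7+5+5 = 17, so the workflow takes 17 minutes.

17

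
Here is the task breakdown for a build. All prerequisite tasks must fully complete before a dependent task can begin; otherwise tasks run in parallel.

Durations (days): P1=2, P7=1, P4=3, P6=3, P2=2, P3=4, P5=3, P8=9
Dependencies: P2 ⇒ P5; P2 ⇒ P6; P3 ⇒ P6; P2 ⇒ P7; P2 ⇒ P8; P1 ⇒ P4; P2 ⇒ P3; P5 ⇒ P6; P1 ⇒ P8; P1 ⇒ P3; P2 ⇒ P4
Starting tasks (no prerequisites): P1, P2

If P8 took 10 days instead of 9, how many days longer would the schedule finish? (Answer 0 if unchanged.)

1

Critical path before the change: P1→P8 = 2+9 = 11 giving 11 days.
P8 lies on that path, so at 10 days the path becomes 12 days.
The critical path is still P1→P8; finish is now 12 days.
Change in finish: 12 − 11 = +1 days.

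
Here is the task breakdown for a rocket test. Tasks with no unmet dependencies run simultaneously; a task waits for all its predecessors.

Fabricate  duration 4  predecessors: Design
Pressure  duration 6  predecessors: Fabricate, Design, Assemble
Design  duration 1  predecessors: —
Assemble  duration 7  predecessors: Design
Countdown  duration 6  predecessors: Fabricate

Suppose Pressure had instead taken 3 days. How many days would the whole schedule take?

As given, the longest chain is Design→Assemble→Pressure = 1+7+6 = 14, so the finish is 14 days.
Pressure lies on that path, so at 3 days the path becomes 11 days.
New critical path: Design→Fabricate→Countdown = 1+4+6 = 11 ⇒ 11 days.

11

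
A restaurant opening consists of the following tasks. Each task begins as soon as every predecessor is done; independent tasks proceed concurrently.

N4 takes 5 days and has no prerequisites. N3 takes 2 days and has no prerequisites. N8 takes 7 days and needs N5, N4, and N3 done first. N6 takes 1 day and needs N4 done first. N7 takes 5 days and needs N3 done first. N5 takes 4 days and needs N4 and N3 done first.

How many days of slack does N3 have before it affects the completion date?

Critical path: N4→N5→N8 = 5+4+7 = 16, so the finish is 16 days.
Longest path through N3: 13 days (earliest finish 2, latest finish 5).
Float = 16 − 13 = 3.

3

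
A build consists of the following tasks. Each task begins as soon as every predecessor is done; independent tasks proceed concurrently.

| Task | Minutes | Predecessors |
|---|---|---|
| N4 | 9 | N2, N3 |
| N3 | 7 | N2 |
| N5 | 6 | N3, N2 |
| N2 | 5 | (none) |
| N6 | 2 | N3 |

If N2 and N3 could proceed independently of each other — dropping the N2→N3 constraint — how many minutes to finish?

With the dependency in place, N2→N3→N4 = 5+7+9 = 21 sets the finish at 21 minutes.
Without N2→N3, N3's earliest start moves from 5 to 0.
The longest chain is now N3→N4 = 7+9 = 16, so the schedule takes 16 minutes.

16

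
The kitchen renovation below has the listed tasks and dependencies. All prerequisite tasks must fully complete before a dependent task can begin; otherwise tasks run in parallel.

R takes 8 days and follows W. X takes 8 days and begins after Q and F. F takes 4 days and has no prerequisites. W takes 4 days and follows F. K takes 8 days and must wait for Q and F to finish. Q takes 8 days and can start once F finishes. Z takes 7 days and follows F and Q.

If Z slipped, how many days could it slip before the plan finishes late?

1

Critical path: F→Q→K = 4+8+8 = 20, so the finish is 20 days.
Longest path through Z: 19 days (earliest finish 19, latest finish 20).
Slack of Z = 13 − 12 = 1 day.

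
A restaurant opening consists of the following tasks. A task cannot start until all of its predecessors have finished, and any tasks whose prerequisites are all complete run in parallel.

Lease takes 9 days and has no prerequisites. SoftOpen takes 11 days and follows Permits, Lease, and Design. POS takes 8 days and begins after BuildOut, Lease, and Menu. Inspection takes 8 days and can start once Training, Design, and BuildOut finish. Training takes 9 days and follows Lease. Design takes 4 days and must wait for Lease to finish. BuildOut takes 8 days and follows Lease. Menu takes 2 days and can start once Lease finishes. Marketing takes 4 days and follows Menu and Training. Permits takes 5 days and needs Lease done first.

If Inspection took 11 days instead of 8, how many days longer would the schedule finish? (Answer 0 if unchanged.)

Critical path before the change: Lease→Training→Inspection = 9+9+8 = 26 giving 26 days.
Since Inspection is critical, the +3 change carries straight to that chain (now 29 days).
That remains the longest chain; total 29 days.
Change in finish: 29 − 26 = +3 days.

3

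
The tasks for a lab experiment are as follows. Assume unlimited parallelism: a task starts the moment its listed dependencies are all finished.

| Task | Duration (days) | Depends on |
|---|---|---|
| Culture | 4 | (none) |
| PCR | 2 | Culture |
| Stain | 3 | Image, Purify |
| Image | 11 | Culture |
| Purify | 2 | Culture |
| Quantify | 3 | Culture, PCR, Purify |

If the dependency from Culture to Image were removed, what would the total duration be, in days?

Original critical path: Culture→Image→Stain = 4+11+3 = 18 ⇒ 18 days.
Without Culture→Image, Image's earliest start moves from 4 to 0.
After: Image→Stain = 11+3 = 14 → 14 days.

14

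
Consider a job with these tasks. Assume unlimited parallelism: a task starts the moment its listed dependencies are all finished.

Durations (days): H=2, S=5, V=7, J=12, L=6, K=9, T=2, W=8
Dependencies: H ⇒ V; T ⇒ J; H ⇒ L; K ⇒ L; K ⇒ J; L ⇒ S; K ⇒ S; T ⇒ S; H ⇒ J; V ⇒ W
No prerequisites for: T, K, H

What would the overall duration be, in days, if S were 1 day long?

The binding path is K→J = 9+12 = 21; finish at 21 days.
S has 1 day of float (longest path through it is 20).
No other chain overtakes it, so the finish is 21 days.

21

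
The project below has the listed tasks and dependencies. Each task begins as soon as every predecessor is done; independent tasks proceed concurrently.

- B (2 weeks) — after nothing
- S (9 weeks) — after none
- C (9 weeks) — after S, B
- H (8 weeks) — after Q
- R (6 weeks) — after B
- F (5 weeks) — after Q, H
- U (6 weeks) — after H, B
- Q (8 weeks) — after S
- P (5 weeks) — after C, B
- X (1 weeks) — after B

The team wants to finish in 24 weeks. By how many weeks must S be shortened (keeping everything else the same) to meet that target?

Current finish: 31 weeks; target: 24.
S is on every critical path, so each week cut from S cuts the finish by one (this holds down to a finish of 23).
Need 31 − 24 = 7 weeks off S → S becomes 2 weeks, finish becomes 24.

7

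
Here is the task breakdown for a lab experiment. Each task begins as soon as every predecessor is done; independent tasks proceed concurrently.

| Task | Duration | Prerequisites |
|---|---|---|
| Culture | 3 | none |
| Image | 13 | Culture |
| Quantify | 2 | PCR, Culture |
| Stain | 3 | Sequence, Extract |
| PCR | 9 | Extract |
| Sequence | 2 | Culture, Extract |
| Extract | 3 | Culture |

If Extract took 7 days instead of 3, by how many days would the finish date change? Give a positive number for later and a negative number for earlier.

4

The binding path is Culture→Extract→PCR→Quantify = 3+3+9+2 = 17; finish at 17 days.
Since Extract is critical, the +4 change carries straight to that chain (now 21 days).
The critical path is still Culture→Extract→PCR→Quantify; finish is now 21 days.
Change in finish: 21 − 17 = +4 days.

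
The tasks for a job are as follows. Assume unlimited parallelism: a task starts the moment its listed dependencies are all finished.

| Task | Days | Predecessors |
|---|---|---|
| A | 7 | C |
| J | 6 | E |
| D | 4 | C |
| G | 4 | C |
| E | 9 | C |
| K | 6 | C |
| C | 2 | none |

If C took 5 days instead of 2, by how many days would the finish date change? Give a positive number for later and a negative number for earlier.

3

Baseline: C→E→J = 2+9+6 = 17 → 17 days.
C lies on that path, so at 5 days the path becomes 20 days.
No other chain overtakes it, so the finish is 20 days.
Change in finish: 20 − 17 = +3 days.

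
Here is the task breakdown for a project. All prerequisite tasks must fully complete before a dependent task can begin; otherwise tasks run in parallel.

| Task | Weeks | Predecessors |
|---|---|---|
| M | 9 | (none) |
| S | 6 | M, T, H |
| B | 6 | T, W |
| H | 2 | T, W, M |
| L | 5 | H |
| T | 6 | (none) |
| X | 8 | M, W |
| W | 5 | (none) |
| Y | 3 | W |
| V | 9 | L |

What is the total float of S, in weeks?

M→H→L→V = 9+2+5+9 = 25 sets the makespan at 25 weeks.
Longest path through S: 17 weeks (earliest finish 17, latest finish 25).
Float = 25 − 17 = 8.

8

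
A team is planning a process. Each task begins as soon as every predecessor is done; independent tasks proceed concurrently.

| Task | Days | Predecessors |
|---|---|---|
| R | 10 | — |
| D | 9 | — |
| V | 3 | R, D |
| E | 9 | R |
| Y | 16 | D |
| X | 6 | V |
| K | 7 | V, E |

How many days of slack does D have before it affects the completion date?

1

R→E→K = 10+9+7 = 26 sets the makespan at 26 days.
D finishes as early as 9 and must finish by 10.
Slack of D = 1 − 0 = 1 day.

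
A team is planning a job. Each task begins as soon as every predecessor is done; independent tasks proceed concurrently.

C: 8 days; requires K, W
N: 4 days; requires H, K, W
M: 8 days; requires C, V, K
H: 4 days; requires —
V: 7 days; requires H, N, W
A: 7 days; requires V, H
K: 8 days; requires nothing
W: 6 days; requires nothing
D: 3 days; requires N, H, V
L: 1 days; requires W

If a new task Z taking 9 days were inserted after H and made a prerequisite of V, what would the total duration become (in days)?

28

Originally the job takes 27 days.
With Z inserted, V now waits for max(H, N, W, Z).
New critical path: H→Z→V→M = 4+9+7+8 = 28 ⇒ 28 days.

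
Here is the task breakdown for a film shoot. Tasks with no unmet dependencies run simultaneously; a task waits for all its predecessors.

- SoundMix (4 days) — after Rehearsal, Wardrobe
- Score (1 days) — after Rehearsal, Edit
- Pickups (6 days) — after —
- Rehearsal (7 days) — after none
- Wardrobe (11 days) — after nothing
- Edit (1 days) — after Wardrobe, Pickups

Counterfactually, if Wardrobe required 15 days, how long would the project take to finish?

19

Critical path before the change: Wardrobe→SoundMix = 11+4 = 15 giving 15 days.
Since Wardrobe is critical, the +4 change carries straight to that chain (now 19 days).
That remains the longest chain; total 19 days.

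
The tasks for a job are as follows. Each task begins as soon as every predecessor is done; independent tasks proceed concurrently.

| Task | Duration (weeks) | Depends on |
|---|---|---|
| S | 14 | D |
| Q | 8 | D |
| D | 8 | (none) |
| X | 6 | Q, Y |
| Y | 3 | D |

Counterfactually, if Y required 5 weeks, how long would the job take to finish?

As given, the longest chain is D→Q→X = 8+8+6 = 22, so the finish is 22 weeks.
Y has 5 weeks of float (longest path through it is 17).
No other chain overtakes it, so the finish is 22 weeks.

22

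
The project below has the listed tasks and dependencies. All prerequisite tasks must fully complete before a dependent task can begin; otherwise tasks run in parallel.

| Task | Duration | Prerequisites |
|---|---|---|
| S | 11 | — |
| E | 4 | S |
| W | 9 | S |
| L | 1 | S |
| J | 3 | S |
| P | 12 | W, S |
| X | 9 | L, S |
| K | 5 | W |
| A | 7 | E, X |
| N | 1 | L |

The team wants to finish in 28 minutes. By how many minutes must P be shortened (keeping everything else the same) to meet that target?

4

Current finish: 32 minutes; target: 28.
P is on every critical path, so each minute cut from P cuts the finish by one (this holds down to a finish of 28).
Need 32 − 28 = 4 minutes off P → P becomes 8 minutes, finish becomes 28.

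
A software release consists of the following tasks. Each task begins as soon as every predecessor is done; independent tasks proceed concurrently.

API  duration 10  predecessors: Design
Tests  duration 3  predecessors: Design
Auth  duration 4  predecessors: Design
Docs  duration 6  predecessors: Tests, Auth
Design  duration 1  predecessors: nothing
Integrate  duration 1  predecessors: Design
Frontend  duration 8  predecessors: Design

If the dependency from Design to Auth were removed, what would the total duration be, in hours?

11

Before: longest chain Design→API = 1+10 = 11, finish 11.
Without Design→Auth, Auth's earliest start moves from 1 to 0.
After: Design→API = 1+10 = 11 → 11 hours.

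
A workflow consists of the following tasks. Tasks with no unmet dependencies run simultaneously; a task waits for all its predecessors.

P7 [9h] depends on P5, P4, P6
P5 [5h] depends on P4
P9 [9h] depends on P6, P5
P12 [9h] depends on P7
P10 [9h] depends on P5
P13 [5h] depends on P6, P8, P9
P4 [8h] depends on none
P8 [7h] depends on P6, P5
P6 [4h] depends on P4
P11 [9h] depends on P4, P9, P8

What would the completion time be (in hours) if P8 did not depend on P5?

31

Before: longest chain P4→P5→P7→P12 = 8+5+9+9 = 31, finish 31.
Without P5→P8, P8's earliest start moves from 13 to 12.
The longest chain is now P4→P5→P7→P12 = 8+5+9+9 = 31, so the workflow takes 31 hours.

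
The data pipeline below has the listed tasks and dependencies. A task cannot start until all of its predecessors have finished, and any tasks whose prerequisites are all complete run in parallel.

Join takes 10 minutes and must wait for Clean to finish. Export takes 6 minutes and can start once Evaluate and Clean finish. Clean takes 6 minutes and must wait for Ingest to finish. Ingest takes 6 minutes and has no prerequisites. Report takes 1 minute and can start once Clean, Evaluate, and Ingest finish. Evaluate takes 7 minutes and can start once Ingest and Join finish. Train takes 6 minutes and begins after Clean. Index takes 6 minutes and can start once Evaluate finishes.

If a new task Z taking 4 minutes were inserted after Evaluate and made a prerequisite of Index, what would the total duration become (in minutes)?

Originally the plan takes 35 minutes.
With Z inserted, Index now waits for max(Evaluate, Z).
New critical path: Ingest→Clean→Join→Evaluate→Z→Index = 6+6+10+7+4+6 = 39 ⇒ 39 minutes.

39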